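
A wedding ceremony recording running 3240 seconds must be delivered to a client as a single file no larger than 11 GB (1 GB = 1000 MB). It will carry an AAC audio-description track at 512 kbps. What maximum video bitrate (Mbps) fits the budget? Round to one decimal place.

26.6 Mbps

Budget: 11 GB = 88000.0 Mb.
Total bitrate budget: 88000.0 Mb / 3240 s = 27.160 Mbps.
Audio: 512 kbps = 0.512 Mbps.
Video: 27.160 − 0.512 = 26.648 Mbps.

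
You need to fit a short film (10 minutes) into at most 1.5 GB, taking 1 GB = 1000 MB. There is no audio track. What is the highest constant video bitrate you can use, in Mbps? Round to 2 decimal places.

20.00 Mbps

Budget: 1.5 GB = 12000.0 Mb.
10 min = 600 s
Total bitrate budget: 12000.0 Mb / 600 s = 20.000 Mbps.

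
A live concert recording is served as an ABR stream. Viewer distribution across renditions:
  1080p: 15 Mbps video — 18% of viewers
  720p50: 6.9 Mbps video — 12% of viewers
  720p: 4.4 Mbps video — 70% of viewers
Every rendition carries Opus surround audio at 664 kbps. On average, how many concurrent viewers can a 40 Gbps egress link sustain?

5500

Audio: 664 kbps = 0.664 Mbps.
Average per-viewer bitrate: 0.18×15.664 + 0.12×7.564 + 0.70×5.064 = 7.272 Mbps.
40 Gbps = 40,000 Mbps; 40,000 / 7.272 = 5500.55 → 5500.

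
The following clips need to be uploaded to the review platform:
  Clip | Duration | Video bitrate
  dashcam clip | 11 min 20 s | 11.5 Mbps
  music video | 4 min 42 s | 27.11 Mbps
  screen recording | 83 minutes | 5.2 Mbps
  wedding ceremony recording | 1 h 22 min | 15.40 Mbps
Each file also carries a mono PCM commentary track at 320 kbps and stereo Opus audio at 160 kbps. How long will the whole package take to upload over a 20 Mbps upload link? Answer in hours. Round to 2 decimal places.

1.70 hours

Audio total: 320 + 160 = 480 kbps = 0.480 Mbps.
dashcam clip: 11.980 Mbps × 680 s = 8146.4 Mb
music video: 27.590 Mbps × 282 s = 7780.4 Mb
screen recording: 5.680 Mbps × 4980 s = 28286.4 Mb
wedding ceremony recording: 15.880 Mbps × 4920 s = 78129.6 Mb
Total: 122342.8 Mb = 15292.8 MB.
At 20 Mbps: 122342.8 / 20 = 6117 s ≈ 1.7 hours.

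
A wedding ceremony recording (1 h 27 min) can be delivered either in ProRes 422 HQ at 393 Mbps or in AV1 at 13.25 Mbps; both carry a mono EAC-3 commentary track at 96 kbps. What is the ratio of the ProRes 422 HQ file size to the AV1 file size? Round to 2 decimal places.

1 h 27 min = 87 min = 5220 s
Audio: 96 kbps = 0.096 Mbps.
ProRes 422 HQ: 393.096 Mbps × 5220 s = 2051961.1 Mb = 238.880 GiB.
AV1: 13.346 Mbps × 5220 s = 69666.1 Mb = 8.110 GiB.
Ratio: 238.880 / 8.110 = 29.454.

29.45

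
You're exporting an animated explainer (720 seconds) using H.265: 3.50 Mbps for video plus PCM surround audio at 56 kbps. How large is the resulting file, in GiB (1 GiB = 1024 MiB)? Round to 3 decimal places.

0.298 GiB

Audio: 56 kbps = 0.056 Mbps.
Total bitrate: 3.50 + 0.056 = 3.556 Mbps.
Stream data: 3.556 Mbps × 720 s = 2560.3 Mb.
2,560 Mb = 320,040,000 bytes ÷ 1,073,741,824 = 0.2981 GiB.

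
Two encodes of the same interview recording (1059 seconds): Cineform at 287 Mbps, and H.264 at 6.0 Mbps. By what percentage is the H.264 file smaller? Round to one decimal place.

97.9%

Cineform: 287.000 Mbps × 1059 s = 303933.0 Mb = 35.382 GiB.
H.264: 6.000 Mbps × 1059 s = 6354.0 Mb = 0.740 GiB.
Reduction: (1 − 0.740/35.382) × 100 = 97.91%.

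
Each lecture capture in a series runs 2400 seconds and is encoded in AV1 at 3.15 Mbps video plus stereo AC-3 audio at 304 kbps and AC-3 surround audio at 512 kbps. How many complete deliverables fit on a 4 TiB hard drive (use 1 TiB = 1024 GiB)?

3696

Audio total: 304 + 512 = 816 kbps = 0.816 Mbps.
Total bitrate: 3.966 Mbps.
Per item: 3.966 Mbps × 2400 s = 9,518 Mb = 1,190 MB.
Capacity: 4 TiB = 35,184,372 Mb; 3696.46 items → 3696 complete.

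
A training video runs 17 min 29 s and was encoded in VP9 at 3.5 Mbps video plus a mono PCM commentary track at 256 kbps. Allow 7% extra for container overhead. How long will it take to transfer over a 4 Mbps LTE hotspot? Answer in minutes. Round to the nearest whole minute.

17 min 29 s = 1049 s
Audio: 256 kbps = 0.256 Mbps.
Total bitrate: 3.756 Mbps.
File: 3.756 Mbps × 1049 s = 3940.0 Mb.
With 7% container overhead: ×1.07. → 4215.8 Mb.
At 4 Mbps: 4215.8 / 4 = 1054.0 s ≈ 17.6 minutes.

18 minutes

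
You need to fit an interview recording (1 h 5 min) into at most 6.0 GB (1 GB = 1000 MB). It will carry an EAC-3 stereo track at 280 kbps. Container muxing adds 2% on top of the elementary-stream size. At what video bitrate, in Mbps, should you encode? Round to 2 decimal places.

Budget: 6.0 GB = 48000.0 Mb.
Stream payload after overhead: 48000.0 / 1.02 = 47058.8 Mb.
1 h 5 min = 65 min = 3900 s
Total bitrate budget: 47058.8 Mb / 3900 s = 12.066 Mbps.
Audio: 280 kbps = 0.280 Mbps.
Video: 12.066 − 0.280 = 11.786 Mbps.

11.79 Mbps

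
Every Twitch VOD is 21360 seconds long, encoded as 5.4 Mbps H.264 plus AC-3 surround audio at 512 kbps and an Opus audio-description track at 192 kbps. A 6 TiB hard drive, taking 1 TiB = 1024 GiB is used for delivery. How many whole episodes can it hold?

Audio total: 512 + 192 = 704 kbps = 0.704 Mbps.
Total bitrate: 6.104 Mbps.
Per item: 6.104 Mbps × 21360 s = 130,381 Mb = 16,298 MB.
Capacity: 6 TiB = 52,776,558 Mb; 404.79 items → 404 complete.

404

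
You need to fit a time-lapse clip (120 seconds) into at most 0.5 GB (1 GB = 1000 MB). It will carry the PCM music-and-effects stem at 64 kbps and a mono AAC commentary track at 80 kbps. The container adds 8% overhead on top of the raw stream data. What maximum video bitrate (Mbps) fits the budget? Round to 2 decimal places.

Budget: 0.5 GB = 4000.0 Mb.
Stream payload after overhead: 4000.0 / 1.08 = 3703.7 Mb.
Total bitrate budget: 3703.7 Mb / 120 s = 30.864 Mbps.
Audio total: 64 + 80 = 144 kbps = 0.144 Mbps.
Video: 30.864 − 0.144 = 30.720 Mbps.

30.72 Mbps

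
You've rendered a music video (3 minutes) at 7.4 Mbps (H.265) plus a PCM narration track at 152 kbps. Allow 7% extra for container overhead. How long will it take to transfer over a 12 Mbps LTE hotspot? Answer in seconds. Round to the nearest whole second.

3 min = 180 s
Audio: 152 kbps = 0.152 Mbps.
Total bitrate: 7.552 Mbps.
File: 7.552 Mbps × 180 s = 1359.4 Mb.
With 7% container overhead: ×1.07. → 1454.5 Mb.
At 12 Mbps: 1454.5 / 12 = 121.2 s ≈ 121 seconds.

121 seconds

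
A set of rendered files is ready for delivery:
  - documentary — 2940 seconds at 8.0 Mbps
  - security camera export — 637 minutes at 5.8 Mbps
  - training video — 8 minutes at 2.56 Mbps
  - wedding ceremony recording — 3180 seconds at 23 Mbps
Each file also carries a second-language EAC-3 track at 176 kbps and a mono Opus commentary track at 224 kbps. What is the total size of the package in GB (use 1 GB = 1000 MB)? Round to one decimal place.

Audio total: 176 + 224 = 400 kbps = 0.400 Mbps.
documentary: 8.400 Mbps × 2940 s = 24696.0 Mb
security camera export: 6.200 Mbps × 38220 s = 236964.0 Mb
training video: 2.960 Mbps × 480 s = 1420.8 Mb
wedding ceremony recording: 23.400 Mbps × 3180 s = 74412.0 Mb
Total: 337492.8 Mb = 42186.6 MB.
= 42.19 GB.

42.2 GB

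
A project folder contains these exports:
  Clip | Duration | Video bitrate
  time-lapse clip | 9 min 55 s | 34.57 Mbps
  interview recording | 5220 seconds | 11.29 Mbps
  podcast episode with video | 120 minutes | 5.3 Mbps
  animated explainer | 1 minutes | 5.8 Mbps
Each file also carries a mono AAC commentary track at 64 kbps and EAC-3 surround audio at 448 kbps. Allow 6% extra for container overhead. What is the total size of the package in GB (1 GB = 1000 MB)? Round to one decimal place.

16.5 GB

Audio total: 64 + 448 = 512 kbps = 0.512 Mbps.
time-lapse clip: 35.082 Mbps × 595 s × 1.06 = 22126.2 Mb
interview recording: 11.802 Mbps × 5220 s × 1.06 = 65302.8 Mb
podcast episode with video: 5.812 Mbps × 7200 s × 1.06 = 44357.2 Mb
animated explainer: 6.312 Mbps × 60 s × 1.06 = 401.4 Mb
Total: 132187.7 Mb = 16523.5 MB.
= 16.52 GB.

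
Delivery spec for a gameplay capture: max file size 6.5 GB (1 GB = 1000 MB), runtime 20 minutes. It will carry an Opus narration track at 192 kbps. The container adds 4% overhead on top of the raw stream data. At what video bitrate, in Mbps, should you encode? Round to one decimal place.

41.5 Mbps

Budget: 6.5 GB = 52000.0 Mb.
Stream payload after overhead: 52000.0 / 1.04 = 50000.0 Mb.
20 min = 1200 s
Total bitrate budget: 50000.0 Mb / 1200 s = 41.667 Mbps.
Audio: 192 kbps = 0.192 Mbps.
Video: 41.667 − 0.192 = 41.475 Mbps.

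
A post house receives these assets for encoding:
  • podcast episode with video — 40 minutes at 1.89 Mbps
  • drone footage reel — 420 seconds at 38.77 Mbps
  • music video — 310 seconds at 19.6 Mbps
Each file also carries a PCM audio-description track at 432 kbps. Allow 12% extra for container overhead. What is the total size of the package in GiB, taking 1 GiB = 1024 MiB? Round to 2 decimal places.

Audio: 432 kbps = 0.432 Mbps.
podcast episode with video: 2.322 Mbps × 2400 s × 1.12 = 6241.5 Mb
drone footage reel: 39.202 Mbps × 420 s × 1.12 = 18440.6 Mb
music video: 20.032 Mbps × 310 s × 1.12 = 6955.1 Mb
Total: 31637.3 Mb = 3954.7 MB.
= 3.683 GiB.

3.68 GiB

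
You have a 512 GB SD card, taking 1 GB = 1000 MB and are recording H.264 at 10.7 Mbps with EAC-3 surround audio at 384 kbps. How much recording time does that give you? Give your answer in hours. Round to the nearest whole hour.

Audio: 384 kbps = 0.384 Mbps.
Total bitrate: 10.7 + 0.384 = 11.084 Mbps.
Capacity: 512 GB = 4,096,000 Mb.
Recording time: 4,096,000 / 11.084 = 369,542 s ≈ 103 hours.

103 hours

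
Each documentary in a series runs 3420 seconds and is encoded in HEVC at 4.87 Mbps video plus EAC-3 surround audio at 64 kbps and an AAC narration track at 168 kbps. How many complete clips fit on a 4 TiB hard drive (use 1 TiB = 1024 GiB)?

Audio total: 64 + 168 = 232 kbps = 0.232 Mbps.
Total bitrate: 5.102 Mbps.
Per item: 5.102 Mbps × 3420 s = 17,449 Mb = 2,181 MB.
Capacity: 4 TiB = 35,184,372 Mb; 2016.43 items → 2016 complete.

2016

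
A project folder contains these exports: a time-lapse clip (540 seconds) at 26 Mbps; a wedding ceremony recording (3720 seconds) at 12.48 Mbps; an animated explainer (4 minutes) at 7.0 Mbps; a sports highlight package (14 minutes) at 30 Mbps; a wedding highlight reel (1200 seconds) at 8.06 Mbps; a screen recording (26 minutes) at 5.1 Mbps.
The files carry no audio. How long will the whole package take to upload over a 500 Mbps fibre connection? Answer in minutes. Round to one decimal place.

time-lapse clip: 26.000 Mbps × 540 s = 14040.0 Mb
wedding ceremony recording: 12.480 Mbps × 3720 s = 46425.6 Mb
animated explainer: 7.000 Mbps × 240 s = 1680.0 Mb
sports highlight package: 30.000 Mbps × 840 s = 25200.0 Mb
wedding highlight reel: 8.060 Mbps × 1200 s = 9672.0 Mb
screen recording: 5.100 Mbps × 1560 s = 7956.0 Mb
Total: 104973.6 Mb = 13121.7 MB.
At 500 Mbps: 104973.6 / 500 = 210 s ≈ 3.5 minutes.

3.5 minutes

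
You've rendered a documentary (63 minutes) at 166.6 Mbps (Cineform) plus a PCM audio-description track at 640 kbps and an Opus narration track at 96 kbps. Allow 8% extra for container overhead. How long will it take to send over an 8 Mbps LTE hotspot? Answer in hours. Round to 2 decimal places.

23.72 hours

63 min = 3780 s
Audio total: 640 + 96 = 736 kbps = 0.736 Mbps.
Total bitrate: 167.336 Mbps.
File: 167.336 Mbps × 3780 s = 632530.1 Mb.
With 8% container overhead: ×1.08. → 683132.5 Mb.
At 8 Mbps: 683132.5 / 8 = 85391.6 s ≈ 23.7 hours.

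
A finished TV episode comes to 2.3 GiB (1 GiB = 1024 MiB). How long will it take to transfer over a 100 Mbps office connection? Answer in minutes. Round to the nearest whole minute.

File: 2.3 GiB = 19756.8 Mb.
At 100 Mbps: 19756.8 / 100 = 197.6 s ≈ 3.29 minutes.

3 minutes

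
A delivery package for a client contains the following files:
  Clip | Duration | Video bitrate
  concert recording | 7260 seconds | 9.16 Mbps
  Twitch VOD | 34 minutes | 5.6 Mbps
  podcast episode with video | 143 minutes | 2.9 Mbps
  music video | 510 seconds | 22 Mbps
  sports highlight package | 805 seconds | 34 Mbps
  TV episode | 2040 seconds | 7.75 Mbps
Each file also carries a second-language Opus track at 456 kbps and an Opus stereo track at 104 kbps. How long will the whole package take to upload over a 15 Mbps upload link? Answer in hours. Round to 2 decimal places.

Audio total: 456 + 104 = 560 kbps = 0.560 Mbps.
concert recording: 9.720 Mbps × 7260 s = 70567.2 Mb
Twitch VOD: 6.160 Mbps × 2040 s = 12566.4 Mb
podcast episode with video: 3.460 Mbps × 8580 s = 29686.8 Mb
music video: 22.560 Mbps × 510 s = 11505.6 Mb
sports highlight package: 34.560 Mbps × 805 s = 27820.8 Mb
TV episode: 8.310 Mbps × 2040 s = 16952.4 Mb
Total: 169099.2 Mb = 21137.4 MB.
At 15 Mbps: 169099.2 / 15 = 11273 s ≈ 3.13 hours.

3.13 hours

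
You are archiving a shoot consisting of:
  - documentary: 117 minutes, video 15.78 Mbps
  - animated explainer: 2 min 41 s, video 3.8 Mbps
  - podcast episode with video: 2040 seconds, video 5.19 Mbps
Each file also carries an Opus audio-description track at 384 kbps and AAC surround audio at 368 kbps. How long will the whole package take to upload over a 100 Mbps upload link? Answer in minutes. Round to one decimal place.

21.5 minutes

Audio total: 384 + 368 = 752 kbps = 0.752 Mbps.
documentary: 16.532 Mbps × 7020 s = 116054.6 Mb
animated explainer: 4.552 Mbps × 161 s = 732.9 Mb
podcast episode with video: 5.942 Mbps × 2040 s = 12121.7 Mb
Total: 128909.2 Mb = 16113.6 MB.
At 100 Mbps: 128909.2 / 100 = 1289 s ≈ 21.5 minutes.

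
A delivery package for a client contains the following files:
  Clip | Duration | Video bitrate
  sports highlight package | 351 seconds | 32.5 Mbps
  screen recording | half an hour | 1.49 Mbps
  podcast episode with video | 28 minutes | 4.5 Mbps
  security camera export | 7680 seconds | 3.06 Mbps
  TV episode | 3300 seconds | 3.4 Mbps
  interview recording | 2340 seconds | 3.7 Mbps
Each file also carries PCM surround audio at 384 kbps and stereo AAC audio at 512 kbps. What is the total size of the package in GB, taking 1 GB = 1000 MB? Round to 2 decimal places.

10.05 GB

Audio total: 384 + 512 = 896 kbps = 0.896 Mbps.
sports highlight package: 33.396 Mbps × 351 s = 11722.0 Mb
screen recording: 2.386 Mbps × 1800 s = 4294.8 Mb
podcast episode with video: 5.396 Mbps × 1680 s = 9065.3 Mb
security camera export: 3.956 Mbps × 7680 s = 30382.1 Mb
TV episode: 4.296 Mbps × 3300 s = 14176.8 Mb
interview recording: 4.596 Mbps × 2340 s = 10754.6 Mb
Total: 80395.6 Mb = 10049.4 MB.
= 10.05 GB.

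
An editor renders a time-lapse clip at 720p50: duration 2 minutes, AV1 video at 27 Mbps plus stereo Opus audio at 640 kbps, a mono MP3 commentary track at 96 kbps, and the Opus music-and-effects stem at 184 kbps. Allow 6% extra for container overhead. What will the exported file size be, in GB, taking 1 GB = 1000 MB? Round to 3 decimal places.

2 min = 120 s
Audio total: 640 + 96 + 184 = 920 kbps = 0.920 Mbps.
Total bitrate: 27 + 0.920 = 27.920 Mbps.
Stream data: 27.920 Mbps × 120 s = 3350.4 Mb.
With 6% container overhead: ×1.06.
3,551 Mb ÷ 8 = 443.9 MB → 0.4439 GB.

0.444 GB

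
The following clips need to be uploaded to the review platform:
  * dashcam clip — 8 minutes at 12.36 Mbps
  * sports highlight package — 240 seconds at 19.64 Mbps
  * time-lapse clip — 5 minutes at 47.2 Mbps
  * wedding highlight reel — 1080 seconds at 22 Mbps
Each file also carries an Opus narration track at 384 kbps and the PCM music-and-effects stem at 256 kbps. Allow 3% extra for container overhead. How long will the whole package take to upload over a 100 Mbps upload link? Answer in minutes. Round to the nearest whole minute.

Audio total: 384 + 256 = 640 kbps = 0.640 Mbps.
dashcam clip: 13.000 Mbps × 480 s × 1.03 = 6427.2 Mb
sports highlight package: 20.280 Mbps × 240 s × 1.03 = 5013.2 Mb
time-lapse clip: 47.840 Mbps × 300 s × 1.03 = 14782.6 Mb
wedding highlight reel: 22.640 Mbps × 1080 s × 1.03 = 25184.7 Mb
Total: 51407.7 Mb = 6426.0 MB.
At 100 Mbps: 51407.7 / 100 = 514 s ≈ 8.57 minutes.

9 minutes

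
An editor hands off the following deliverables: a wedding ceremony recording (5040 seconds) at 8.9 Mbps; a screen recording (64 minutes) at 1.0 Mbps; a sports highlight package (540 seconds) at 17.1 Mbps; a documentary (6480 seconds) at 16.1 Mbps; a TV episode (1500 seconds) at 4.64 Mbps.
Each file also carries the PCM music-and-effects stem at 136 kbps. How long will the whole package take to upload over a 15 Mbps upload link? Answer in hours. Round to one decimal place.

Audio: 136 kbps = 0.136 Mbps.
wedding ceremony recording: 9.036 Mbps × 5040 s = 45541.4 Mb
screen recording: 1.136 Mbps × 3840 s = 4362.2 Mb
sports highlight package: 17.236 Mbps × 540 s = 9307.4 Mb
documentary: 16.236 Mbps × 6480 s = 105209.3 Mb
TV episode: 4.776 Mbps × 1500 s = 7164.0 Mb
Total: 171584.4 Mb = 21448.0 MB.
At 15 Mbps: 171584.4 / 15 = 11439 s ≈ 3.18 hours.

3.2 hours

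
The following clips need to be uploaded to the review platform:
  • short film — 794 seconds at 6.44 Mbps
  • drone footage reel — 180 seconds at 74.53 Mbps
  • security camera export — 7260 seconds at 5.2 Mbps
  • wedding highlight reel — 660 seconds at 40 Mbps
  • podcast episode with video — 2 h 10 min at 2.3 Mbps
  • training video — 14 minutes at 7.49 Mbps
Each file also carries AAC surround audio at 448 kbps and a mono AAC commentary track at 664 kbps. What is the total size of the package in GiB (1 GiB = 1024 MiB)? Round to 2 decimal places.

Audio total: 448 + 664 = 1112 kbps = 1.112 Mbps.
short film: 7.552 Mbps × 794 s = 5996.3 Mb
drone footage reel: 75.642 Mbps × 180 s = 13615.6 Mb
security camera export: 6.312 Mbps × 7260 s = 45825.1 Mb
wedding highlight reel: 41.112 Mbps × 660 s = 27133.9 Mb
podcast episode with video: 3.412 Mbps × 7800 s = 26613.6 Mb
training video: 8.602 Mbps × 840 s = 7225.7 Mb
Total: 126410.2 Mb = 15801.3 MB.
= 14.72 GiB.

14.72 GiB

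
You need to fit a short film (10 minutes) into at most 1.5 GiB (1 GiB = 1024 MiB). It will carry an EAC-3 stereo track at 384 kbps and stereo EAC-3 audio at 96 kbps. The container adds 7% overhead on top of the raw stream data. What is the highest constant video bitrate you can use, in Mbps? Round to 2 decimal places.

Budget: 1.5 GiB = 12884.9 Mb.
Stream payload after overhead: 12884.9 / 1.07 = 12042.0 Mb.
10 min = 600 s
Total bitrate budget: 12042.0 Mb / 600 s = 20.070 Mbps.
Audio total: 384 + 96 = 480 kbps = 0.480 Mbps.
Video: 20.070 − 0.480 = 19.590 Mbps.

19.59 Mbps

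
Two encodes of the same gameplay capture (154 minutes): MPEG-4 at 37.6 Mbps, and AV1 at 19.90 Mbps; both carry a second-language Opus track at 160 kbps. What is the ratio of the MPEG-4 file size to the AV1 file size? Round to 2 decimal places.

154 min = 9240 s
Audio: 160 kbps = 0.160 Mbps.
MPEG-4: 37.760 Mbps × 9240 s = 348902.4 Mb = 40.618 GiB.
AV1: 20.060 Mbps × 9240 s = 185354.4 Mb = 21.578 GiB.
Ratio: 40.618 / 21.578 = 1.882.

1.88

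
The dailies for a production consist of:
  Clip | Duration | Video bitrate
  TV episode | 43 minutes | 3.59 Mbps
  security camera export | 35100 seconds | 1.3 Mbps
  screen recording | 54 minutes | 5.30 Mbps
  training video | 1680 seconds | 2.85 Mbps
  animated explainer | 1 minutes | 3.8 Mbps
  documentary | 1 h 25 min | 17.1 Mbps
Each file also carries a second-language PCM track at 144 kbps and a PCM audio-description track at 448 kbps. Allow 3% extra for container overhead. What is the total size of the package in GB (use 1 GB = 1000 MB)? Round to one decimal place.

24.8 GB

Audio total: 144 + 448 = 592 kbps = 0.592 Mbps.
TV episode: 4.182 Mbps × 2580 s × 1.03 = 11113.2 Mb
security camera export: 1.892 Mbps × 35100 s × 1.03 = 68401.5 Mb
screen recording: 5.892 Mbps × 3240 s × 1.03 = 19662.8 Mb
training video: 3.442 Mbps × 1680 s × 1.03 = 5956.0 Mb
animated explainer: 4.392 Mbps × 60 s × 1.03 = 271.4 Mb
documentary: 17.692 Mbps × 5100 s × 1.03 = 92936.1 Mb
Total: 198341.0 Mb = 24792.6 MB.
= 24.79 GB.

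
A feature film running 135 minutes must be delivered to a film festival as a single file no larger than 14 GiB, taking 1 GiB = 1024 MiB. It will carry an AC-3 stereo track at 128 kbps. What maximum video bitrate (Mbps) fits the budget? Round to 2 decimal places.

Budget: 14 GiB = 120259.1 Mb.
135 min = 8100 s
Total bitrate budget: 120259.1 Mb / 8100 s = 14.847 Mbps.
Audio: 128 kbps = 0.128 Mbps.
Video: 14.847 − 0.128 = 14.719 Mbps.

14.72 Mbps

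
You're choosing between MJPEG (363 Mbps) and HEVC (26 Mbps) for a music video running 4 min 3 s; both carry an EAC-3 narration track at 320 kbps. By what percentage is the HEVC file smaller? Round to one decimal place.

92.8%

4 min 3 s = 243 s
Audio: 320 kbps = 0.320 Mbps.
MJPEG: 363.320 Mbps × 243 s = 88286.8 Mb = 10.278 GiB.
HEVC: 26.320 Mbps × 243 s = 6395.8 Mb = 0.745 GiB.
Reduction: (1 − 0.745/10.278) × 100 = 92.76%.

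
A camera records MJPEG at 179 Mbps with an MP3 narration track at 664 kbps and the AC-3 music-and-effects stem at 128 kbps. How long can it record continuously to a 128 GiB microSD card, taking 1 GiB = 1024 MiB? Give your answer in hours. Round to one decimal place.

Audio total: 664 + 128 = 792 kbps = 0.792 Mbps.
Total bitrate: 179 + 0.792 = 179.792 Mbps.
Capacity: 128 GiB = 1,099,512 Mb.
Recording time: 1,099,512 / 179.792 = 6,115 s ≈ 1.70 hours.

1.7 hours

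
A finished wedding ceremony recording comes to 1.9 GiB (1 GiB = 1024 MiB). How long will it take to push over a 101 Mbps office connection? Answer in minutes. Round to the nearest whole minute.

3 minutes

File: 1.9 GiB = 16320.9 Mb.
At 101 Mbps: 16320.9 / 101 = 161.6 s ≈ 2.69 minutes.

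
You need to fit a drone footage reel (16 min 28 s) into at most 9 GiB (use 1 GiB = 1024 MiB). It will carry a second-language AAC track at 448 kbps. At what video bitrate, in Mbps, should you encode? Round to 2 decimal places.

Budget: 9 GiB = 77309.4 Mb.
16 min 28 s = 988 s
Total bitrate budget: 77309.4 Mb / 988 s = 78.248 Mbps.
Audio: 448 kbps = 0.448 Mbps.
Video: 78.248 − 0.448 = 77.800 Mbps.

77.80 Mbps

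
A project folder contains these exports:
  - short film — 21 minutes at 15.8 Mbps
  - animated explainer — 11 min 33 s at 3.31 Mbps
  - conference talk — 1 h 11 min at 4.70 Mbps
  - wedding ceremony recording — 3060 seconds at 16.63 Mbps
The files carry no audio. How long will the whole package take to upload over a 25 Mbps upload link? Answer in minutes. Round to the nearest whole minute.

62 minutes

short film: 15.800 Mbps × 1260 s = 19908.0 Mb
animated explainer: 3.310 Mbps × 693 s = 2293.8 Mb
conference talk: 4.700 Mbps × 4260 s = 20022.0 Mb
wedding ceremony recording: 16.630 Mbps × 3060 s = 50887.8 Mb
Total: 93111.6 Mb = 11639.0 MB.
At 25 Mbps: 93111.6 / 25 = 3724 s ≈ 62.1 minutes.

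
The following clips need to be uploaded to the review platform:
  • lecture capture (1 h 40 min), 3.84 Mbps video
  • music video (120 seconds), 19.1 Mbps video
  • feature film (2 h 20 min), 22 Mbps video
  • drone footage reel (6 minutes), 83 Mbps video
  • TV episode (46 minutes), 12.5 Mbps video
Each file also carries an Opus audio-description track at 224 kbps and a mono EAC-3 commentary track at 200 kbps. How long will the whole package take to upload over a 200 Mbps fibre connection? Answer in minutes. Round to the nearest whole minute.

23 minutes

Audio total: 224 + 200 = 424 kbps = 0.424 Mbps.
lecture capture: 4.264 Mbps × 6000 s = 25584.0 Mb
music video: 19.524 Mbps × 120 s = 2342.9 Mb
feature film: 22.424 Mbps × 8400 s = 188361.6 Mb
drone footage reel: 83.424 Mbps × 360 s = 30032.6 Mb
TV episode: 12.924 Mbps × 2760 s = 35670.2 Mb
Total: 281991.4 Mb = 35248.9 MB.
At 200 Mbps: 281991.4 / 200 = 1410 s ≈ 23.5 minutes.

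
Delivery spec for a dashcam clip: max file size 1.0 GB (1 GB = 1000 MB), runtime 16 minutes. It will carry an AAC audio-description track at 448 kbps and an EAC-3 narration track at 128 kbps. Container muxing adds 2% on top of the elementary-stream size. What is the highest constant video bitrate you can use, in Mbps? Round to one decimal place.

Budget: 1.0 GB = 8000.0 Mb.
Stream payload after overhead: 8000.0 / 1.02 = 7843.1 Mb.
16 min = 960 s
Total bitrate budget: 7843.1 Mb / 960 s = 8.170 Mbps.
Audio total: 448 + 128 = 576 kbps = 0.576 Mbps.
Video: 8.170 − 0.576 = 7.594 Mbps.

7.6 Mbps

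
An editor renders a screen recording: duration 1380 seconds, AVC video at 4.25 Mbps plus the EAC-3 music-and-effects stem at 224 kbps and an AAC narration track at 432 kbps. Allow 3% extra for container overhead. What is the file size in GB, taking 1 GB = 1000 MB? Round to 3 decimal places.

0.872 GB

Audio total: 224 + 432 = 656 kbps = 0.656 Mbps.
Total bitrate: 4.25 + 0.656 = 4.906 Mbps.
Stream data: 4.906 Mbps × 1380 s = 6770.3 Mb.
With 3% container overhead: ×1.03.
6,973 Mb ÷ 8 = 871.7 MB → 0.8717 GB.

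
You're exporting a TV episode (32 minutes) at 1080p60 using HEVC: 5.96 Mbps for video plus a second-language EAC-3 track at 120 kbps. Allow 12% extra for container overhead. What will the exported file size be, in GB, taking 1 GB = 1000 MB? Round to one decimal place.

1.6 GB

32 min = 1920 s
Audio: 120 kbps = 0.120 Mbps.
Total bitrate: 5.96 + 0.120 = 6.080 Mbps.
Stream data: 6.080 Mbps × 1920 s = 11673.6 Mb.
With 12% container overhead: ×1.12.
13,074 Mb ÷ 8 = 1,634 MB → 1.634 GB.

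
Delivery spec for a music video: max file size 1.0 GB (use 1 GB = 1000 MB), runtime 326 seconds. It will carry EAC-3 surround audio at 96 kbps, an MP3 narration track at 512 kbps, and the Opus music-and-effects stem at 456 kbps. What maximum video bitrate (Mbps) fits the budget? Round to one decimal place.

23.5 Mbps

Budget: 1.0 GB = 8000.0 Mb.
Total bitrate budget: 8000.0 Mb / 326 s = 24.540 Mbps.
Audio total: 96 + 512 + 456 = 1064 kbps = 1.064 Mbps.
Video: 24.540 − 1.064 = 23.476 Mbps.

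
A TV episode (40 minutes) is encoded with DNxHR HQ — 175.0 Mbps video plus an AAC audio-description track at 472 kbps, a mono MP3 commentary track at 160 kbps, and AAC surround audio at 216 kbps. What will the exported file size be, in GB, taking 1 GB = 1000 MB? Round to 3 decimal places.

52.754 GB

40 min = 2400 s
Audio total: 472 + 160 + 216 = 848 kbps = 0.848 Mbps.
Total bitrate: 175.0 + 0.848 = 175.848 Mbps.
Stream data: 175.848 Mbps × 2400 s = 422035.2 Mb.
422,035 Mb ÷ 8 = 52,754 MB → 52.75 GB.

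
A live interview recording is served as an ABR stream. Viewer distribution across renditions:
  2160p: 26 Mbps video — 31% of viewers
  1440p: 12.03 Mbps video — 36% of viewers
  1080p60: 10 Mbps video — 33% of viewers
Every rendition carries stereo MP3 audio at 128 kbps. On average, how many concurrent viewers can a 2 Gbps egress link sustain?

Audio: 128 kbps = 0.128 Mbps.
Average per-viewer bitrate: 0.31×26.128 + 0.36×12.158 + 0.33×10.128 = 15.819 Mbps.
2 Gbps = 2,000 Mbps; 2,000 / 15.819 = 126.43 → 126.

126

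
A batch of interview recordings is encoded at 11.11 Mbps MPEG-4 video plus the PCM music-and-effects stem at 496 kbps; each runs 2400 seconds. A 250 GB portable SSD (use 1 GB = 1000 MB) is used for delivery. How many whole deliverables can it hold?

Audio: 496 kbps = 0.496 Mbps.
Total bitrate: 11.606 Mbps.
Per item: 11.606 Mbps × 2400 s = 27,854 Mb = 3,482 MB.
Capacity: 250 GB = 2,000,000 Mb; 71.80 items → 71 complete.

71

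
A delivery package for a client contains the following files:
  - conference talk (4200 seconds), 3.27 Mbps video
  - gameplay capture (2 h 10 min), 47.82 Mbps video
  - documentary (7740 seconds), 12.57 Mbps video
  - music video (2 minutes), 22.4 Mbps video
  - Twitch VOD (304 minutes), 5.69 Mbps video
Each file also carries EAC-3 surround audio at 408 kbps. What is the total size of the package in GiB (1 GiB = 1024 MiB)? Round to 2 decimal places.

70.55 GiB

Audio: 408 kbps = 0.408 Mbps.
conference talk: 3.678 Mbps × 4200 s = 15447.6 Mb
gameplay capture: 48.228 Mbps × 7800 s = 376178.4 Mb
documentary: 12.978 Mbps × 7740 s = 100449.7 Mb
music video: 22.808 Mbps × 120 s = 2737.0 Mb
Twitch VOD: 6.098 Mbps × 18240 s = 111227.5 Mb
Total: 606040.2 Mb = 75755.0 MB.
= 70.55 GiB.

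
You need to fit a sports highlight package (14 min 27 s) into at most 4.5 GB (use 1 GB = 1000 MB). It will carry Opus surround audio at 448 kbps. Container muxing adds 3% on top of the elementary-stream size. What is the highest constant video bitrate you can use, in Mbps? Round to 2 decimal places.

Budget: 4.5 GB = 36000.0 Mb.
Stream payload after overhead: 36000.0 / 1.03 = 34951.5 Mb.
14 min 27 s = 867 s
Total bitrate budget: 34951.5 Mb / 867 s = 40.313 Mbps.
Audio: 448 kbps = 0.448 Mbps.
Video: 40.313 − 0.448 = 39.865 Mbps.

39.87 Mbps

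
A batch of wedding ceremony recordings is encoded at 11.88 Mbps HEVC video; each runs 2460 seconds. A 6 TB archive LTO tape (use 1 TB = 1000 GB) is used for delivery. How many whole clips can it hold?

1642

Per item: 11.880 Mbps × 2460 s = 29,225 Mb = 3,653 MB.
Capacity: 6 TB = 48,000,000 Mb; 1642.44 items → 1642 complete.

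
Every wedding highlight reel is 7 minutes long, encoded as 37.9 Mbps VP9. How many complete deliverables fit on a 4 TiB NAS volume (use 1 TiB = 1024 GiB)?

7 min = 420 s
Per item: 37.900 Mbps × 420 s = 15,918 Mb = 1,990 MB.
Capacity: 4 TiB = 35,184,372 Mb; 2210.35 items → 2210 complete.

2210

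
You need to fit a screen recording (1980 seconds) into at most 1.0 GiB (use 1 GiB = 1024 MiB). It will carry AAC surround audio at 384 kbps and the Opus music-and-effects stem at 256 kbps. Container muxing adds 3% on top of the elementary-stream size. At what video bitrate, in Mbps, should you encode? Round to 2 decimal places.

Budget: 1.0 GiB = 8589.9 Mb.
Stream payload after overhead: 8589.9 / 1.03 = 8339.7 Mb.
Total bitrate budget: 8339.7 Mb / 1980 s = 4.212 Mbps.
Audio total: 384 + 256 = 640 kbps = 0.640 Mbps.
Video: 4.212 − 0.640 = 3.572 Mbps.

3.57 Mbps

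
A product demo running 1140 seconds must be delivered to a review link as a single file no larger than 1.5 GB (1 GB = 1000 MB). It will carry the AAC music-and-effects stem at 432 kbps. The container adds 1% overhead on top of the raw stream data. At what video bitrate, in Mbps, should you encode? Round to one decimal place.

Budget: 1.5 GB = 12000.0 Mb.
Stream payload after overhead: 12000.0 / 1.01 = 11881.2 Mb.
Total bitrate budget: 11881.2 Mb / 1140 s = 10.422 Mbps.
Audio: 432 kbps = 0.432 Mbps.
Video: 10.422 − 0.432 = 9.990 Mbps.

10.0 Mbps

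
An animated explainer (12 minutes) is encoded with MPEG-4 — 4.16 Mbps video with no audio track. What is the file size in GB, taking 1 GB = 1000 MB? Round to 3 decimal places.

12 min = 720 s
Total bitrate: 4.16 Mbps.
Stream data: 4.160 Mbps × 720 s = 2995.2 Mb.
2,995 Mb ÷ 8 = 374.4 MB → 0.3744 GB.

0.374 GB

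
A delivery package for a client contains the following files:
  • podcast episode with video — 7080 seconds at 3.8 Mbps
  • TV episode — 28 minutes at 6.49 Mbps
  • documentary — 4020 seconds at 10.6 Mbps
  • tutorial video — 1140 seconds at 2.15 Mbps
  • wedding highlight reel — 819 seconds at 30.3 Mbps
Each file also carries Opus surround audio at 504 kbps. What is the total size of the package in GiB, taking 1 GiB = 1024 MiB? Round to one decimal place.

Audio: 504 kbps = 0.504 Mbps.
podcast episode with video: 4.304 Mbps × 7080 s = 30472.3 Mb
TV episode: 6.994 Mbps × 1680 s = 11749.9 Mb
documentary: 11.104 Mbps × 4020 s = 44638.1 Mb
tutorial video: 2.654 Mbps × 1140 s = 3025.6 Mb
wedding highlight reel: 30.804 Mbps × 819 s = 25228.5 Mb
Total: 115114.4 Mb = 14389.3 MB.
= 13.40 GiB.

13.4 GiB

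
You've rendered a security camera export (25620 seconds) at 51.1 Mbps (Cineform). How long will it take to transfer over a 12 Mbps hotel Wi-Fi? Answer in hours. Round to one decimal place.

File: 51.100 Mbps × 25620 s = 1309182.0 Mb.
At 12 Mbps: 1309182.0 / 12 = 109098.5 s ≈ 30.3 hours.

30.3 hours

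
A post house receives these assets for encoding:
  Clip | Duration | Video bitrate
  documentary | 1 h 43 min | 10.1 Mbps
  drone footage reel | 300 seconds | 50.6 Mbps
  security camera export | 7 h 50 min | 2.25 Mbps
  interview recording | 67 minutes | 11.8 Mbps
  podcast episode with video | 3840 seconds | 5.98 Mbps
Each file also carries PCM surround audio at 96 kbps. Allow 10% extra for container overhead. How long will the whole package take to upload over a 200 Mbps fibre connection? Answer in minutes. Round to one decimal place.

19.8 minutes

Audio: 96 kbps = 0.096 Mbps.
documentary: 10.196 Mbps × 6180 s × 1.10 = 69312.4 Mb
drone footage reel: 50.696 Mbps × 300 s × 1.10 = 16729.7 Mb
security camera export: 2.346 Mbps × 28200 s × 1.10 = 72772.9 Mb
interview recording: 11.896 Mbps × 4020 s × 1.10 = 52604.1 Mb
podcast episode with video: 6.076 Mbps × 3840 s × 1.10 = 25665.0 Mb
Total: 237084.1 Mb = 29635.5 MB.
At 200 Mbps: 237084.1 / 200 = 1185 s ≈ 19.8 minutes.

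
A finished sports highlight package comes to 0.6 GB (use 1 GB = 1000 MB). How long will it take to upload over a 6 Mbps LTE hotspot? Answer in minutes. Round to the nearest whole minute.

File: 0.6 GB = 4800.0 Mb.
At 6 Mbps: 4800.0 / 6 = 800.0 s ≈ 13.3 minutes.

13 minutes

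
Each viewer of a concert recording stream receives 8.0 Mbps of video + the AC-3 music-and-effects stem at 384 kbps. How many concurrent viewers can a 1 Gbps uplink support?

Audio: 384 kbps = 0.384 Mbps.
Per-viewer media rate: 8.384 Mbps.
1 Gbps = 1,000 Mbps; 1,000 / 8.384 = 119.27 → 119 viewers.

119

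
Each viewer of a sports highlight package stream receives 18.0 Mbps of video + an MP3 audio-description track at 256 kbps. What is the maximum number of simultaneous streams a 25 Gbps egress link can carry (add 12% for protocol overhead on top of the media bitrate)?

Audio: 256 kbps = 0.256 Mbps.
Per-viewer media rate: 18.256 Mbps.
On the wire with 12% overhead: 20.447 Mbps.
25 Gbps = 25,000 Mbps; 25,000 / 20.447 = 1222.69 → 1222 viewers.

1222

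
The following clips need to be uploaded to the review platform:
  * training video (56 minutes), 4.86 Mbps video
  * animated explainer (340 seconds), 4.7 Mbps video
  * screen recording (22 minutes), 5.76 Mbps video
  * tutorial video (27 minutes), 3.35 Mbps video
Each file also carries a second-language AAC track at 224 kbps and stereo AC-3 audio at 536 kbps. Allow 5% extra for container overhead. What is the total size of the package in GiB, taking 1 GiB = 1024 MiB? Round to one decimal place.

4.4 GiB

Audio total: 224 + 536 = 760 kbps = 0.760 Mbps.
training video: 5.620 Mbps × 3360 s × 1.05 = 19827.4 Mb
animated explainer: 5.460 Mbps × 340 s × 1.05 = 1949.2 Mb
screen recording: 6.520 Mbps × 1320 s × 1.05 = 9036.7 Mb
tutorial video: 4.110 Mbps × 1620 s × 1.05 = 6991.1 Mb
Total: 37804.4 Mb = 4725.6 MB.
= 4.401 GiB.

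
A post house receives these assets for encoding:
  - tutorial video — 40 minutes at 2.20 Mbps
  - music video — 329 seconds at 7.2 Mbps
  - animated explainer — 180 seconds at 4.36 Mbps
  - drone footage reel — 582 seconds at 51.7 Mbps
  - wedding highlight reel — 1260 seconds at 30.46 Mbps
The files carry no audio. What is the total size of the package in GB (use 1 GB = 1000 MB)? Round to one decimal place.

tutorial video: 2.200 Mbps × 2400 s = 5280.0 Mb
music video: 7.200 Mbps × 329 s = 2368.8 Mb
animated explainer: 4.360 Mbps × 180 s = 784.8 Mb
drone footage reel: 51.700 Mbps × 582 s = 30089.4 Mb
wedding highlight reel: 30.460 Mbps × 1260 s = 38379.6 Mb
Total: 76902.6 Mb = 9612.8 MB.
= 9.613 GB.

9.6 GB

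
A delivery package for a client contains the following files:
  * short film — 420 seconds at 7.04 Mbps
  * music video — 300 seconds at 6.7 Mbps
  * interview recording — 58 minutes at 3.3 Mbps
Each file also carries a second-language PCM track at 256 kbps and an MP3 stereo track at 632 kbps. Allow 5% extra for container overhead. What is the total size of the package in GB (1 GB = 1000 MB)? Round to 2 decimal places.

Audio total: 256 + 632 = 888 kbps = 0.888 Mbps.
short film: 7.928 Mbps × 420 s × 1.05 = 3496.2 Mb
music video: 7.588 Mbps × 300 s × 1.05 = 2390.2 Mb
interview recording: 4.188 Mbps × 3480 s × 1.05 = 15303.0 Mb
Total: 21189.4 Mb = 2648.7 MB.
= 2.649 GB.

2.65 GB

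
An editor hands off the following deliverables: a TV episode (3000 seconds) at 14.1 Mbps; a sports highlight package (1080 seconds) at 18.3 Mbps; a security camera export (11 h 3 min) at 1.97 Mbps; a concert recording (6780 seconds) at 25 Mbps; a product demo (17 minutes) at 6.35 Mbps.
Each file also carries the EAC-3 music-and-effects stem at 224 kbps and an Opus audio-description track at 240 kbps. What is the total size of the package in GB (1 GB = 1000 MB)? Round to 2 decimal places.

Audio total: 224 + 240 = 464 kbps = 0.464 Mbps.
TV episode: 14.564 Mbps × 3000 s = 43692.0 Mb
sports highlight package: 18.764 Mbps × 1080 s = 20265.1 Mb
security camera export: 2.434 Mbps × 39780 s = 96824.5 Mb
concert recording: 25.464 Mbps × 6780 s = 172645.9 Mb
product demo: 6.814 Mbps × 1020 s = 6950.3 Mb
Total: 340377.8 Mb = 42547.2 MB.
= 42.55 GB.

42.55 GB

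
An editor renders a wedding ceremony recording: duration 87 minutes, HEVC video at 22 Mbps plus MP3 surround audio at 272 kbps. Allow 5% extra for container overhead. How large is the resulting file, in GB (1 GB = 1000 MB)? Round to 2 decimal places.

87 min = 5220 s
Audio: 272 kbps = 0.272 Mbps.
Total bitrate: 22 + 0.272 = 22.272 Mbps.
Stream data: 22.272 Mbps × 5220 s = 116259.8 Mb.
With 5% container overhead: ×1.05.
122,073 Mb ÷ 8 = 15,259 MB → 15.26 GB.

15.26 GB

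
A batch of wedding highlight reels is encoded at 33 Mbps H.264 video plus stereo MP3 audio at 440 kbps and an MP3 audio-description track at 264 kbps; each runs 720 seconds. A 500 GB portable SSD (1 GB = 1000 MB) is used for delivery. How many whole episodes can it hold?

Audio total: 440 + 264 = 704 kbps = 0.704 Mbps.
Total bitrate: 33.704 Mbps.
Per item: 33.704 Mbps × 720 s = 24,267 Mb = 3,033 MB.
Capacity: 500 GB = 4,000,000 Mb; 164.83 items → 164 complete.

164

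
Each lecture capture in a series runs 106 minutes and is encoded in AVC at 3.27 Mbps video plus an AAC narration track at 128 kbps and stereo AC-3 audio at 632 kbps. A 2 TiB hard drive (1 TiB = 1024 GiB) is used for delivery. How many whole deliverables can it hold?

686

106 min = 6360 s
Audio total: 128 + 632 = 760 kbps = 0.760 Mbps.
Total bitrate: 4.030 Mbps.
Per item: 4.030 Mbps × 6360 s = 25,631 Mb = 3,204 MB.
Capacity: 2 TiB = 17,592,186 Mb; 686.37 items → 686 complete.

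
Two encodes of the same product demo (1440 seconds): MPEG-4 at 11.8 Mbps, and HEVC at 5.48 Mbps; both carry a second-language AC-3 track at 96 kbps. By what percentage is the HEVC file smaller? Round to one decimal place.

53.1%

Audio: 96 kbps = 0.096 Mbps.
MPEG-4: 11.896 Mbps × 1440 s = 17130.2 Mb = 2.141 GB.
HEVC: 5.576 Mbps × 1440 s = 8029.4 Mb = 1.004 GB.
Reduction: (1 − 1.004/2.141) × 100 = 53.13%.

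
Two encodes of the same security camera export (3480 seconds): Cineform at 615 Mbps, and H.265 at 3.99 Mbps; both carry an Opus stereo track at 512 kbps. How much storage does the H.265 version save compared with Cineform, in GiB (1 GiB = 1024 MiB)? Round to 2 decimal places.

Audio: 512 kbps = 0.512 Mbps.
Cineform: 615.512 Mbps × 3480 s = 2141981.8 Mb = 249.359 GiB.
H.265: 4.502 Mbps × 3480 s = 15667.0 Mb = 1.824 GiB.
Saving: 249.359 − 1.824 = 247.536 GiB.

247.54 GiB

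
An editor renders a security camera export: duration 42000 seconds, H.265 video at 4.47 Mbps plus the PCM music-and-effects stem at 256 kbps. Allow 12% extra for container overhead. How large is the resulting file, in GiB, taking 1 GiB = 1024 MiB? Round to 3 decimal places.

Audio: 256 kbps = 0.256 Mbps.
Total bitrate: 4.47 + 0.256 = 4.726 Mbps.
Stream data: 4.726 Mbps × 42000 s = 198492.0 Mb.
With 12% container overhead: ×1.12.
222,311 Mb = 27,788,880,000 bytes ÷ 1,073,741,824 = 25.88 GiB.

25.880 GiB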